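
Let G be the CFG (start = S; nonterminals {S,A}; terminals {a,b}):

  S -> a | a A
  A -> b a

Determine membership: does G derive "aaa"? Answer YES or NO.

Convert to CNF:
  S -> T1 A | a
  A -> T0 T1
  T0 -> b
  T1 -> a

CYK table (by increasing span):
  [0..0]={S,T1}  "a"  orig:{S}
  [1..1]={S,T1}  "a"  orig:{S}
  [2..2]={S,T1}  "a"  orig:{S}
  [0..1]=∅  "aa"
  [1..2]=∅  "aa"
  [0..2]=∅  "aaa"

S ∉ T[0,2] ⇒ NO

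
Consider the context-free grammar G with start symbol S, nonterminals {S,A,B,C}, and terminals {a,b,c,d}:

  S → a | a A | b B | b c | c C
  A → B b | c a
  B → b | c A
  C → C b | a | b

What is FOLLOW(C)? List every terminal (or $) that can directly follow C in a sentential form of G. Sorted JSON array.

Compute FIRST by fixpoint:
pass 1:
  A via A→c a: +{c}
  B via B→b: +{b}
  B via B→c A: +{c}
  C via C→a: +{a}
  C via C→b: +{b}
  S via S→a: +{a}
  S via S→b B: +{b}
  S via S→c C: +{c}
  S: {a,b,c}  A: {c}  B: {b,c}  C: {a,b}
pass 2:
  A via A→B b: +{b}
  S: {a,b,c}  A: {b,c}  B: {b,c}  C: {a,b}
pass 3: (no change)
  S: {a,b,c}  A: {b,c}  B: {b,c}  C: {a,b}

FOLLOW sets:
initialize: $ ∈ FOLLOW(S)
pass 1:
  A→B b: FOLLOW(B) ⊇ FIRST(b) = {b}; new: +{b}
  B→c A: FOLLOW(A) ⊇ FOLLOW(B) ⊇ {b}; new: +{b}
  C→C b: FOLLOW(C) ⊇ FIRST(b) = {b}; new: +{b}
  S→a A: FOLLOW(A) ⊇ FOLLOW(S) ⊇ {$}; new: +{$}
  S→b B: FOLLOW(B) ⊇ FOLLOW(S) ⊇ {$}; new: +{$}
  S→c C: FOLLOW(C) ⊇ FOLLOW(S) ⊇ {$}; new: +{$}
  FOLLOW[S]={$}  FOLLOW[A]={$,b}  FOLLOW[B]={$,b}  FOLLOW[C]={$,b}
pass 2: (stable)
  FOLLOW[S]={$}  FOLLOW[A]={$,b}  FOLLOW[B]={$,b}  FOLLOW[C]={$,b}

FOLLOW(C) = ["$", "b"]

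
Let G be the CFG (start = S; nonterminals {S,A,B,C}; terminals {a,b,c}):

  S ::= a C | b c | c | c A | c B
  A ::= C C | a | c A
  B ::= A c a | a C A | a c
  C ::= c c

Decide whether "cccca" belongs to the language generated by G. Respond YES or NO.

Convert to CNF:
  S -> T0 A | T0 B | T1 C | T2 T0 | c
  A -> C C | T0 A | a
  B -> A X3 | T1 T0 | T1 X4
  C -> T0 T0
  T0 -> c
  T1 -> a
  T2 -> b
  X3 -> T0 T1
  X4 -> C A

CYK table (by increasing span):
  T[0,0] 'c' = {S,T0}  orig:{S}
  T[1,1] 'c' = {S,T0}  orig:{S}
  T[2,2] 'c' = {S,T0}  orig:{S}
  T[3,3] 'c' = {S,T0}  orig:{S}
  T[4,4] 'a' = {A,T1}  orig:{A}
  T[0,1] 'cc' = {C}
  T[1,2] 'cc' = {C}
  T[2,3] 'cc' = {C}
  T[3,4] 'ca' = {A,S,X3}  orig:{A,S}
  T[0,2] 'ccc' = ∅
  T[1,3] 'ccc' = ∅
  T[2,4] 'cca' = {A,S,X4}  orig:{A,S}
  T[0,3] 'cccc' = {A}
  T[1,4] 'ccca' = {A,S,X4}  orig:{A,S}
  T[0,4] 'cccca' = {A,S,X4}  orig:{A,S}

S ∈ T[0,4] ⇒ YES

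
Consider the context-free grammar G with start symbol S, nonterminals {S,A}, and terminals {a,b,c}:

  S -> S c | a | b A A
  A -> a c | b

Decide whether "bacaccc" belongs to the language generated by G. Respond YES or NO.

CNF form of G:
  S -> S T1 | T2 X3 | a
  A -> T0 T1 | b
  T0 -> a
  T1 -> c
  T2 -> b
  X3 -> A A

CYK table (by increasing span):
  cell(0,0) b: {A,T2}  orig:{A}
  cell(1,1) a: {S,T0}  orig:{S}
  cell(2,2) c: {T1}  orig:{}
  cell(3,3) a: {S,T0}  orig:{S}
  cell(4,4) c: {T1}  orig:{}
  cell(5,5) c: {T1}  orig:{}
  cell(6,6) c: {T1}  orig:{}
  cell(0,1) ba: ∅
  cell(1,2) ac: {A,S}
  cell(2,3) ca: ∅
  cell(3,4) ac: {A,S}
  cell(4,5) cc: ∅
  cell(5,6) cc: ∅
  cell(0,2) bac: {X3}  orig:{}
  cell(1,3) aca: ∅
  cell(2,4) cac: ∅
  cell(3,5) acc: {S}
  cell(4,6) ccc: ∅
  cell(0,3) baca: ∅
  cell(1,4) acac: {X3}  orig:{}
  cell(2,5) cacc: ∅
  cell(3,6) accc: {S}
  cell(0,4) bacac: {S}
  cell(1,5) acacc: ∅
  cell(2,6) caccc: ∅
  cell(0,5) bacacc: {S}
  cell(1,6) acaccc: ∅
  cell(0,6) bacaccc: {S}

S ∈ T[0,6] ⇒ YES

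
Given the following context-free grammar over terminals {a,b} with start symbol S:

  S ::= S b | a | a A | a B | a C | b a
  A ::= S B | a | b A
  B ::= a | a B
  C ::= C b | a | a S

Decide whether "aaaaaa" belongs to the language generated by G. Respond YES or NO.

CNF form of G:
  S -> S T0 | T0 T1 | T1 A | T1 B | T1 C | a
  A -> S B | T0 A | a
  B -> T1 B | a
  C -> C T0 | T1 S | a
  T0 -> b
  T1 -> a

CYK fill:
  [0..0]={A,B,C,S,T1}  "a"  orig:{A,B,C,S}
  [1..1]={A,B,C,S,T1}  "a"  orig:{A,B,C,S}
  [2..2]={A,B,C,S,T1}  "a"  orig:{A,B,C,S}
  [3..3]={A,B,C,S,T1}  "a"  orig:{A,B,C,S}
  [4..4]={A,B,C,S,T1}  "a"  orig:{A,B,C,S}
  [5..5]={A,B,C,S,T1}  "a"  orig:{A,B,C,S}
  [0..1]={A,B,C,S}  "aa"
  [1..2]={A,B,C,S}  "aa"
  [2..3]={A,B,C,S}  "aa"
  [3..4]={A,B,C,S}  "aa"
  [4..5]={A,B,C,S}  "aa"
  [0..2]={A,B,C,S}  "aaa"
  [1..3]={A,B,C,S}  "aaa"
  [2..4]={A,B,C,S}  "aaa"
  [3..5]={A,B,C,S}  "aaa"
  [0..3]={A,B,C,S}  "aaaa"
  [1..4]={A,B,C,S}  "aaaa"
  [2..5]={A,B,C,S}  "aaaa"
  [0..4]={A,B,C,S}  "aaaaa"
  [1..5]={A,B,C,S}  "aaaaa"
  [0..5]={A,B,C,S}  "aaaaaa"

S ∈ T[0,5] ⇒ YES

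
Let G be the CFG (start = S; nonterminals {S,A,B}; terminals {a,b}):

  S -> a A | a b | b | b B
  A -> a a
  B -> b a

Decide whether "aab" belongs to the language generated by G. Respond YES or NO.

CNF form of G:
  S -> T0 A | T0 T1 | T1 B | b
  A -> T0 T0
  B -> T1 T0
  T0 -> a
  T1 -> b

Fill CYK table bottom-up:
  cell(0,0) a: {T0}  orig:{}
  cell(1,1) a: {T0}  orig:{}
  cell(2,2) b: {S,T1}  orig:{S}
  cell(0,1) aa: {A}
  cell(1,2) ab: {S}
  cell(0,2) aab: ∅

S ∉ T[0,2] ⇒ NO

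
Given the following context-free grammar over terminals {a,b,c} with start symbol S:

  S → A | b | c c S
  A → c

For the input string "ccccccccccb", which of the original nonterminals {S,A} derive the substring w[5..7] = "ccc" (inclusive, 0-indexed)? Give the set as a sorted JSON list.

CNF form of G:
  S -> T0 X1 | b | c
  A -> c
  T0 -> c
  X1 -> T0 S

CYK table (by increasing span), restricted to cells inside w[5..7]:
  cell(5,5) c: {A,S,T0}  orig:{A,S}
  cell(6,6) c: {A,S,T0}  orig:{A,S}
  cell(7,7) c: {A,S,T0}  orig:{A,S}
  cell(5,6) cc: {X1}  orig:{}
  cell(6,7) cc: {X1}  orig:{}
  cell(5,7) ccc: {S}

Original NTs in T[5,7] deriving "ccc": ["S"]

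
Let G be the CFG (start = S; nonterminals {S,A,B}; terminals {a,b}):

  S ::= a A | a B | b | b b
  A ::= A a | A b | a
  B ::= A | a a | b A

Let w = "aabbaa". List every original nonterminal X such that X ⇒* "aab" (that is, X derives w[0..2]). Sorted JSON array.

CNF form of G:
  S -> T0 A | T0 B | T1 T1 | b
  A -> A T0 | A T1 | a
  B -> A T0 | A T1 | T0 T0 | T1 A | a
  T0 -> a
  T1 -> b

CYK fill — only the sub-triangle for w[0..2]:
  T[0,0] 'a' = {A,B,T0}  orig:{A,B}
  T[1,1] 'a' = {A,B,T0}  orig:{A,B}
  T[2,2] 'b' = {S,T1}  orig:{S}
  T[0,1] 'aa' = {A,B,S}
  T[1,2] 'ab' = {A,B}
  T[0,2] 'aab' = {A,B,S}

Original NTs in T[0,2] deriving "aab": ["A", "B", "S"]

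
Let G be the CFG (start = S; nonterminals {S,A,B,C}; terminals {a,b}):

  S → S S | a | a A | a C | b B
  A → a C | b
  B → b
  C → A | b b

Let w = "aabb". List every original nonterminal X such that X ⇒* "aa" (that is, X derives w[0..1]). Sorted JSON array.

CNF form of G:
  S -> S S | T0 A | T0 C | T1 B | a
  A -> T0 C | b
  B -> b
  C -> T0 C | T1 T1 | b
  T0 -> a
  T1 -> b

Fill CYK table bottom-up (cells [i..j] with 0 ≤ i ≤ j ≤ 1 only):
  T[0,0] 'a' = {S,T0}  orig:{S}
  T[1,1] 'a' = {S,T0}  orig:{S}
  T[0,1] 'aa' = {S}

Original NTs in T[0,1] deriving "aa": ["S"]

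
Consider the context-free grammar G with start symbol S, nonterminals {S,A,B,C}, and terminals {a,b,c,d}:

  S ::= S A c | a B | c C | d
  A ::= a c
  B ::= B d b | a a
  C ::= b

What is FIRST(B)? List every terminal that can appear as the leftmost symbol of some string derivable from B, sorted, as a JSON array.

FIRST iteration:
[1]
  A via A→a c: +{a}
  B via B→a a: +{a}
  C via C→b: +{b}
  S via S→a B: +{a}
  S via S→c C: +{c}
  S via S→d: +{d}
  FIRST(S)={a,c,d}  FIRST(A)={a}  FIRST(B)={a}  FIRST(C)={b}
[2] (stable)
  FIRST(S)={a,c,d}  FIRST(A)={a}  FIRST(B)={a}  FIRST(C)={b}

FIRST(B) = ["a"]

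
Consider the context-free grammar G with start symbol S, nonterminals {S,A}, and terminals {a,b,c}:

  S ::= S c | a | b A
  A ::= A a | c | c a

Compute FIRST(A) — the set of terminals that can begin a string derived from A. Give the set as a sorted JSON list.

Compute FIRST by fixpoint:
[1]
  A via A→c: +{c}
  S via S→a: +{a}
  S via S→b A: +{b}
  S: {a,b}  A: {c}
[2] (no change)
  S: {a,b}  A: {c}

FIRST(A) = ["c"]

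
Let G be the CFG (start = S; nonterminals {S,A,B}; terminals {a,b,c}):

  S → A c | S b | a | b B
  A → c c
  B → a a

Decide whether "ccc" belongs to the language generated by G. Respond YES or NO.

CNF form of G:
  S -> A T0 | S T2 | T2 B | a
  A -> T0 T0
  B -> T1 T1
  T0 -> c
  T1 -> a
  T2 -> b

Fill CYK table bottom-up:
  [0..0]={T0}  "c"  orig:{}
  [1..1]={T0}  "c"  orig:{}
  [2..2]={T0}  "c"  orig:{}
  [0..1]={A}  "cc"
  [1..2]={A}  "cc"
  [0..2]={S}  "ccc"

S ∈ T[0,2] ⇒ YES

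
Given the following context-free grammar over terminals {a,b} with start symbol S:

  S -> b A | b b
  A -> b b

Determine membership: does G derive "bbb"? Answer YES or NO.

CNF form of G:
  S -> T0 A | T0 T0
  A -> T0 T0
  T0 -> b

Fill CYK table bottom-up:
  cell(0,0) b: {T0}  orig:{}
  cell(1,1) b: {T0}  orig:{}
  cell(2,2) b: {T0}  orig:{}
  cell(0,1) bb: {A,S}
  cell(1,2) bb: {A,S}
  cell(0,2) bbb: {S}

S ∈ T[0,2] ⇒ YES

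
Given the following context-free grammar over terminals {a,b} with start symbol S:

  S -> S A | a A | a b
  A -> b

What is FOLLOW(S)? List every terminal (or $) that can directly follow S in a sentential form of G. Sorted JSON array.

FIRST iteration:
round 1:
  A via A→b: +{b}
  S via S→a A: +{a}
  FIRST[S]={a}  FIRST[A]={b}
round 2: — fixpoint
  FIRST[S]={a}  FIRST[A]={b}

FOLLOW iteration:
FOLLOW(S) := {$}
iter 1:
  S→S A: FOLLOW(S) ⊇ FIRST(A) = {b}; new: +{b}
  S→S A: FOLLOW(A) ⊇ FOLLOW(S) ⊇ {$,b}; new: +{$,b}
  FOLLOW[S]={$,b}  FOLLOW[A]={$,b}
iter 2: (no change)
  FOLLOW[S]={$,b}  FOLLOW[A]={$,b}

FOLLOW(S) = ["$", "b"]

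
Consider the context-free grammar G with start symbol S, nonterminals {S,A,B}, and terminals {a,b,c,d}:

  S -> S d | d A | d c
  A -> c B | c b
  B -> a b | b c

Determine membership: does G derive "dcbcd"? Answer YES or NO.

Convert to CNF:
  S -> S T3 | T3 A | T3 T0
  A -> T0 B | T0 T1
  B -> T1 T0 | T2 T1
  T0 -> c
  T1 -> b
  T2 -> a
  T3 -> d

Fill CYK table bottom-up:
  cell(0,0) d: {T3}  orig:{}
  cell(1,1) c: {T0}  orig:{}
  cell(2,2) b: {T1}  orig:{}
  cell(3,3) c: {T0}  orig:{}
  cell(4,4) d: {T3}  orig:{}
  cell(0,1) dc: {S}
  cell(1,2) cb: {A}
  cell(2,3) bc: {B}
  cell(3,4) cd: ∅
  cell(0,2) dcb: {S}
  cell(1,3) cbc: {A}
  cell(2,4) bcd: ∅
  cell(0,3) dcbc: {S}
  cell(1,4) cbcd: ∅
  cell(0,4) dcbcd: {S}

S ∈ T[0,4] ⇒ YES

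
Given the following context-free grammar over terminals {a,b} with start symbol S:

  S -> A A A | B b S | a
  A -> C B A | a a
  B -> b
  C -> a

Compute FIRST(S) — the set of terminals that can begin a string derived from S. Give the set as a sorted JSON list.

Compute FIRST by fixpoint:
round 1:
  A via A→a a: +{a}
  B via B→b: +{b}
  C via C→a: +{a}
  S via S→A A A: +{a}
  S via S→B b S: +{b}
  FIRST(S)={a,b}  FIRST(A)={a}  FIRST(B)={b}  FIRST(C)={a}
round 2: done
  FIRST(S)={a,b}  FIRST(A)={a}  FIRST(B)={b}  FIRST(C)={a}

FIRST(S) = ["a", "b"]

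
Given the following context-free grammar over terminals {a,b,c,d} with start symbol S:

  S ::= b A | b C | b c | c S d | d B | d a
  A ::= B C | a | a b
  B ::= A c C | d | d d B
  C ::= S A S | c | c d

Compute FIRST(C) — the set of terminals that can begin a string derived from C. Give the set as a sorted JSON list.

FIRST sets, iterate to fixpoint:
[1]
  A via A→a: +{a}
  B via B→A c C: +{a}
  B via B→d: +{d}
  C via C→c: +{c}
  S via S→b A: +{b}
  S via S→c S d: +{c}
  S via S→d B: +{d}
  S: {b,c,d}  A: {a}  B: {a,d}  C: {c}
[2]
  A via A→B C: +{d}
  C via C→S A S: +{b,d}
  S: {b,c,d}  A: {a,d}  B: {a,d}  C: {b,c,d}
[3] (no change)
  S: {b,c,d}  A: {a,d}  B: {a,d}  C: {b,c,d}

FIRST(C) = ["b", "c", "d"]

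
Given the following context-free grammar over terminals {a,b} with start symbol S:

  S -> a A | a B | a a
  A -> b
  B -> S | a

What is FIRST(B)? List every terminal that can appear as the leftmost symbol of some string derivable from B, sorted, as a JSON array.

FIRST sets, iterate to fixpoint:
iter 1:
  A via A→b: +{b}
  B via B→a: +{a}
  S via S→a A: +{a}
  FIRST[S]={a}  FIRST[A]={b}  FIRST[B]={a}
iter 2: done
  FIRST[S]={a}  FIRST[A]={b}  FIRST[B]={a}

FIRST(B) = ["a"]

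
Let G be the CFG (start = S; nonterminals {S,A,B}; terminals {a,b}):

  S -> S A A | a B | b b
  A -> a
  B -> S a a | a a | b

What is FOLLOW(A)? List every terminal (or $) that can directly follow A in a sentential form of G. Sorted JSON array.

FIRST sets, iterate to fixpoint:
[1]
  A via A→a: +{a}
  B via B→a a: +{a}
  B via B→b: +{b}
  S via S→a B: +{a}
  S via S→b b: +{b}
  FIRST[S]={a,b}  FIRST[A]={a}  FIRST[B]={a,b}
[2] (no change)
  FIRST[S]={a,b}  FIRST[A]={a}  FIRST[B]={a,b}

FOLLOW sets:
FOLLOW(S) := {$}
iter 1:
  B→S a a: FOLLOW(S) ⊇ FIRST(a) = {a}; new: +{a}
  S→S A A: FOLLOW(A) ⊇ FIRST(A) = {a}; new: +{a}
  S→S A A: FOLLOW(A) ⊇ FOLLOW(S) ⊇ {$,a}; new: +{$}
  S→a B: FOLLOW(B) ⊇ FOLLOW(S) ⊇ {$,a}; new: +{$,a}
  FOLLOW(S)={$,a}  FOLLOW(A)={$,a}  FOLLOW(B)={$,a}
iter 2: — fixpoint
  FOLLOW(S)={$,a}  FOLLOW(A)={$,a}  FOLLOW(B)={$,a}

FOLLOW(A) = ["$", "a"]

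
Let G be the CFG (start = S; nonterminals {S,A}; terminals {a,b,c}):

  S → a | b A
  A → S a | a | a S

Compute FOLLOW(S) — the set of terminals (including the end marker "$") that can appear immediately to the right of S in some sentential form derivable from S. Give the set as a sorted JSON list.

FIRST sets, iterate to fixpoint:
iter 1:
  A via A→a: +{a}
  S via S→a: +{a}
  S via S→b A: +{b}
  S: {a,b}  A: {a}
iter 2:
  A via A→S a: +{b}
  S: {a,b}  A: {a,b}
iter 3: (no change)
  S: {a,b}  A: {a,b}

FOLLOW sets:
FOLLOW(S) := {$}
pass 1:
  A→S a: FOLLOW(S) ⊇ FIRST(a) = {a}; new: +{a}
  S→b A: FOLLOW(A) ⊇ FOLLOW(S) ⊇ {$,a}; new: +{$,a}
  FOLLOW[S]={$,a}  FOLLOW[A]={$,a}
pass 2: done
  FOLLOW[S]={$,a}  FOLLOW[A]={$,a}

FOLLOW(S) = ["$", "a"]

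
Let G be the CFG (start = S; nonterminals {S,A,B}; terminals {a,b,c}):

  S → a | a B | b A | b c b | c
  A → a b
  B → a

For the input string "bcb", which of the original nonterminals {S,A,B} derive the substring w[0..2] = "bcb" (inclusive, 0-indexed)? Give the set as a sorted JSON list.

CNF form of G:
  S -> T0 B | T1 A | T1 X3 | a | c
  A -> T0 T1
  B -> a
  T0 -> a
  T1 -> b
  T2 -> c
  X3 -> T2 T1

CYK fill (cells [i..j] with 0 ≤ i ≤ j ≤ 2 only):
  T[0,0] 'b' = {T1}  orig:{}
  T[1,1] 'c' = {S,T2}  orig:{S}
  T[2,2] 'b' = {T1}  orig:{}
  T[0,1] 'bc' = ∅
  T[1,2] 'cb' = {X3}  orig:{}
  T[0,2] 'bcb' = {S}

Original NTs in T[0,2] deriving "bcb": ["S"]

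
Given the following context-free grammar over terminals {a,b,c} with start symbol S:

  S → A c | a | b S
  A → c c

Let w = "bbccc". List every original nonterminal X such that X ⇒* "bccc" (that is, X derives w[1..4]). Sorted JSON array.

Convert to CNF:
  S -> A T0 | T1 S | a
  A -> T0 T0
  T0 -> c
  T1 -> b

CYK table (by increasing span), restricted to cells inside w[1..4]:
  T[1,1] 'b' = {T1}  orig:{}
  T[2,2] 'c' = {T0}  orig:{}
  T[3,3] 'c' = {T0}  orig:{}
  T[4,4] 'c' = {T0}  orig:{}
  T[1,2] 'bc' = ∅
  T[2,3] 'cc' = {A}
  T[3,4] 'cc' = {A}
  T[1,3] 'bcc' = ∅
  T[2,4] 'ccc' = {S}
  T[1,4] 'bccc' = {S}

Original NTs in T[1,4] deriving "bccc": ["S"]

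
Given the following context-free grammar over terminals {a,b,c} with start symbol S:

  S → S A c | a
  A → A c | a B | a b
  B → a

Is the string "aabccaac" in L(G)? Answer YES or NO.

Convert to CNF:
  S -> S X3 | a
  A -> A T0 | T1 B | T1 T2
  B -> a
  T0 -> c
  T1 -> a
  T2 -> b
  X3 -> A T0

CYK fill:
  T[0,0] 'a' = {B,S,T1}  orig:{B,S}
  T[1,1] 'a' = {B,S,T1}  orig:{B,S}
  T[2,2] 'b' = {T2}  orig:{}
  T[3,3] 'c' = {T0}  orig:{}
  T[4,4] 'c' = {T0}  orig:{}
  T[5,5] 'a' = {B,S,T1}  orig:{B,S}
  T[6,6] 'a' = {B,S,T1}  orig:{B,S}
  T[7,7] 'c' = {T0}  orig:{}
  T[0,1] 'aa' = {A}
  T[1,2] 'ab' = {A}
  T[2,3] 'bc' = ∅
  T[3,4] 'cc' = ∅
  T[4,5] 'ca' = ∅
  T[5,6] 'aa' = {A}
  T[6,7] 'ac' = ∅
  T[0,2] 'aab' = ∅
  T[1,3] 'abc' = {A,X3}  orig:{A}
  T[2,4] 'bcc' = ∅
  T[3,5] 'cca' = ∅
  T[4,6] 'caa' = ∅
  T[5,7] 'aac' = {A,X3}  orig:{A}
  T[0,3] 'aabc' = {S}
  T[1,4] 'abcc' = {A,X3}  orig:{A}
  T[2,5] 'bcca' = ∅
  T[3,6] 'ccaa' = ∅
  T[4,7] 'caac' = ∅
  T[0,4] 'aabcc' = {S}
  T[1,5] 'abcca' = ∅
  T[2,6] 'bccaa' = ∅
  T[3,7] 'ccaac' = ∅
  T[0,5] 'aabcca' = ∅
  T[1,6] 'abccaa' = ∅
  T[2,7] 'bccaac' = ∅
  T[0,6] 'aabccaa' = ∅
  T[1,7] 'abccaac' = ∅
  T[0,7] 'aabccaac' = {S}

S ∈ T[0,7] ⇒ YES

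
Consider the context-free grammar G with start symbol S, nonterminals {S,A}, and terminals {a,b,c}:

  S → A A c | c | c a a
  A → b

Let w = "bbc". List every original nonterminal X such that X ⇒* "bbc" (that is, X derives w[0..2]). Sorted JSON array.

Convert to CNF:
  S -> A X2 | T0 X3 | c
  A -> b
  T0 -> c
  T1 -> a
  X2 -> A T0
  X3 -> T1 T1

Fill CYK table bottom-up — only the sub-triangle for w[0..2]:
  T[0,0] 'b' = {A}
  T[1,1] 'b' = {A}
  T[2,2] 'c' = {S,T0}  orig:{S}
  T[0,1] 'bb' = ∅
  T[1,2] 'bc' = {X2}  orig:{}
  T[0,2] 'bbc' = {S}

Original NTs in T[0,2] deriving "bbc": ["S"]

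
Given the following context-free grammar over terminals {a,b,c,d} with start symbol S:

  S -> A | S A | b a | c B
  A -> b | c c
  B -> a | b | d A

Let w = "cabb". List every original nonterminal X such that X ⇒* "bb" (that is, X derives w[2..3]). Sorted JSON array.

CNF form of G:
  S -> S A | T0 B | T0 T0 | T2 T3 | b
  A -> T0 T0 | b
  B -> T1 A | a | b
  T0 -> c
  T1 -> d
  T2 -> b
  T3 -> a

Fill CYK table bottom-up, restricted to cells inside w[2..3]:
  cell(2,2) b: {A,B,S,T2}  orig:{A,B,S}
  cell(3,3) b: {A,B,S,T2}  orig:{A,B,S}
  cell(2,3) bb: {S}

Original NTs in T[2,3] deriving "bb": ["S"]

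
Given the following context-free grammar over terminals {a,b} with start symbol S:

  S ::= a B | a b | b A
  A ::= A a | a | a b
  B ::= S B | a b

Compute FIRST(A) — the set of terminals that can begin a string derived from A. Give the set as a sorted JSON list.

FIRST iteration:
round 1:
  A via A→a: +{a}
  B via B→a b: +{a}
  S via S→a B: +{a}
  S via S→b A: +{b}
  S: {a,b}  A: {a}  B: {a}
round 2:
  B via B→S B: +{b}
  S: {a,b}  A: {a}  B: {a,b}
round 3: done
  S: {a,b}  A: {a}  B: {a,b}

FIRST(A) = ["a"]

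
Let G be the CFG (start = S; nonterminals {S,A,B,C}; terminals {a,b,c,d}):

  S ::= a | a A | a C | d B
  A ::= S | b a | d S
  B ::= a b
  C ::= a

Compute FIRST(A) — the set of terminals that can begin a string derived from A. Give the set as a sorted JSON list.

FIRST sets, iterate to fixpoint:
pass 1:
  A via A→b a: +{b}
  A via A→d S: +{d}
  B via B→a b: +{a}
  C via C→a: +{a}
  S via S→a: +{a}
  S via S→d B: +{d}
  S: {a,d}  A: {b,d}  B: {a}  C: {a}
pass 2:
  A via A→S: +{a}
  S: {a,d}  A: {a,b,d}  B: {a}  C: {a}
pass 3: done
  S: {a,d}  A: {a,b,d}  B: {a}  C: {a}

FIRST(A) = ["a", "b", "d"]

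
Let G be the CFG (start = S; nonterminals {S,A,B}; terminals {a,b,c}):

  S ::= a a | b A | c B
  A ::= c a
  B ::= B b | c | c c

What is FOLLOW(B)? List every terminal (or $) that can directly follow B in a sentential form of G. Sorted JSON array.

FIRST sets, iterate to fixpoint:
iter 1:
  A via A→c a: +{c}
  B via B→c: +{c}
  S via S→a a: +{a}
  S via S→b A: +{b}
  S via S→c B: +{c}
  FIRST[S]={a,b,c}  FIRST[A]={c}  FIRST[B]={c}
iter 2: done
  FIRST[S]={a,b,c}  FIRST[A]={c}  FIRST[B]={c}

FOLLOW sets:
seed FOLLOW(S) with $
pass 1:
  B→B b: FOLLOW(B) ⊇ FIRST(b) = {b}; new: +{b}
  S→b A: FOLLOW(A) ⊇ FOLLOW(S) ⊇ {$}; new: +{$}
  S→c B: FOLLOW(B) ⊇ FOLLOW(S) ⊇ {$}; new: +{$}
  FOLLOW[S]={$}  FOLLOW[A]={$}  FOLLOW[B]={$,b}
pass 2: — fixpoint
  FOLLOW[S]={$}  FOLLOW[A]={$}  FOLLOW[B]={$,b}

FOLLOW(B) = ["$", "b"]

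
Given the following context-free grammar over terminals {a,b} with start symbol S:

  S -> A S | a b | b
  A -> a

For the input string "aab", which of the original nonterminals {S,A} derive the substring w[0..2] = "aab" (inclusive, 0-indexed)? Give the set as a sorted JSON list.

Convert to CNF:
  S -> A S | T0 T1 | b
  A -> a
  T0 -> a
  T1 -> b

CYK table (by increasing span) — only the sub-triangle for w[0..2]:
  T[0,0] 'a' = {A,T0}  orig:{A}
  T[1,1] 'a' = {A,T0}  orig:{A}
  T[2,2] 'b' = {S,T1}  orig:{S}
  T[0,1] 'aa' = ∅
  T[1,2] 'ab' = {S}
  T[0,2] 'aab' = {S}

Original NTs in T[0,2] deriving "aab": ["S"]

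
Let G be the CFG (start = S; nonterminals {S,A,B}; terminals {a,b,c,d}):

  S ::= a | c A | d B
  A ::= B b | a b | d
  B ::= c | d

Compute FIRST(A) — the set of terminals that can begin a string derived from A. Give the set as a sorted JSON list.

FIRST iteration:
iter 1:
  A via A→a b: +{a}
  A via A→d: +{d}
  B via B→c: +{c}
  B via B→d: +{d}
  S via S→a: +{a}
  S via S→c A: +{c}
  S via S→d B: +{d}
  FIRST[S]={a,c,d}  FIRST[A]={a,d}  FIRST[B]={c,d}
iter 2:
  A via A→B b: +{c}
  FIRST[S]={a,c,d}  FIRST[A]={a,c,d}  FIRST[B]={c,d}
iter 3: — fixpoint
  FIRST[S]={a,c,d}  FIRST[A]={a,c,d}  FIRST[B]={c,d}

FIRST(A) = ["a", "c", "d"]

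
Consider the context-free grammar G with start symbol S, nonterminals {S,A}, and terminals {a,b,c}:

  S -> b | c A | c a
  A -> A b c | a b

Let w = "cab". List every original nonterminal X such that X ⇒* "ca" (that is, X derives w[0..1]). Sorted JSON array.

CNF form of G:
  S -> T1 A | T1 T2 | b
  A -> A X3 | T2 T0
  T0 -> b
  T1 -> c
  T2 -> a
  X3 -> T0 T1

Fill CYK table bottom-up, restricted to cells inside w[0..1]:
  T[0,0] 'c' = {T1}  orig:{}
  T[1,1] 'a' = {T2}  orig:{}
  T[0,1] 'ca' = {S}

Original NTs in T[0,1] deriving "ca": ["S"]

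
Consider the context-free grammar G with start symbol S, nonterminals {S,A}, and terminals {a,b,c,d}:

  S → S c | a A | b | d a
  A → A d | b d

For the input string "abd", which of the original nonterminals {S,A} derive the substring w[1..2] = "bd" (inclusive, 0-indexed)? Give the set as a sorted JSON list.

CNF form of G:
  S -> S T2 | T0 T3 | T3 A | b
  A -> A T0 | T1 T0
  T0 -> d
  T1 -> b
  T2 -> c
  T3 -> a

CYK table (by increasing span) (cells [i..j] with 1 ≤ i ≤ j ≤ 2 only):
  T[1,1] 'b' = {S,T1}  orig:{S}
  T[2,2] 'd' = {T0}  orig:{}
  T[1,2] 'bd' = {A}

Original NTs in T[1,2] deriving "bd": ["A"]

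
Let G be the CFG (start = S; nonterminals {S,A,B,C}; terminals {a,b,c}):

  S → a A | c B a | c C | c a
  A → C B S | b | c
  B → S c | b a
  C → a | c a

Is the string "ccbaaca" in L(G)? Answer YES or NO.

Convert to CNF:
  S -> T0 C | T0 T2 | T0 X4 | T2 A
  A -> C X3 | b | c
  B -> S T0 | T1 T2
  C -> T0 T2 | a
  T0 -> c
  T1 -> b
  T2 -> a
  X3 -> B S
  X4 -> B T2

CYK table (by increasing span):
  [0..0]={A,T0}  "c"  orig:{A}
  [1..1]={A,T0}  "c"  orig:{A}
  [2..2]={A,T1}  "b"  orig:{A}
  [3..3]={C,T2}  "a"  orig:{C}
  [4..4]={C,T2}  "a"  orig:{C}
  [5..5]={A,T0}  "c"  orig:{A}
  [6..6]={C,T2}  "a"  orig:{C}
  [0..1]=∅  "cc"
  [1..2]=∅  "cb"
  [2..3]={B}  "ba"
  [3..4]=∅  "aa"
  [4..5]={S}  "ac"
  [5..6]={C,S}  "ca"
  [0..2]=∅  "ccb"
  [1..3]=∅  "cba"
  [2..4]={X4}  "baa"  orig:{}
  [3..5]=∅  "aac"
  [4..6]=∅  "aca"
  [0..3]=∅  "ccba"
  [1..4]={S}  "cbaa"
  [2..5]={X3}  "baac"  orig:{}
  [3..6]=∅  "aaca"
  [0..4]=∅  "ccbaa"
  [1..5]={B}  "cbaac"
  [2..6]=∅  "baaca"
  [0..5]=∅  "ccbaac"
  [1..6]={X4}  "cbaaca"  orig:{}
  [0..6]={S}  "ccbaaca"

S ∈ T[0,6] ⇒ YES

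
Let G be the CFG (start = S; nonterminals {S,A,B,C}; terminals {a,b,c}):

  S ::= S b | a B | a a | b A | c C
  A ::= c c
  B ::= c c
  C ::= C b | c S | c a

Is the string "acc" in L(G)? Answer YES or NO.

CNF form of G:
  S -> S T1 | T0 C | T1 A | T2 B | T2 T2
  A -> T0 T0
  B -> T0 T0
  C -> C T1 | T0 S | T0 T2
  T0 -> c
  T1 -> b
  T2 -> a

Fill CYK table bottom-up:
  cell(0,0) a: {T2}  orig:{}
  cell(1,1) c: {T0}  orig:{}
  cell(2,2) c: {T0}  orig:{}
  cell(0,1) ac: ∅
  cell(1,2) cc: {A,B}
  cell(0,2) acc: {S}

S ∈ T[0,2] ⇒ YES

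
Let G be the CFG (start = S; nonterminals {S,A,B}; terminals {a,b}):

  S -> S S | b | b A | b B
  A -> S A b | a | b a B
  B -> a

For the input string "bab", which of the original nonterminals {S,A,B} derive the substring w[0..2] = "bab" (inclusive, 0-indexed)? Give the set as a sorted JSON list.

Convert to CNF:
  S -> S S | T0 A | T0 B | b
  A -> S X2 | T0 X3 | a
  B -> a
  T0 -> b
  T1 -> a
  X2 -> A T0
  X3 -> T1 B

CYK fill — only the sub-triangle for w[0..2]:
  [0..0]={S,T0}  "b"  orig:{S}
  [1..1]={A,B,T1}  "a"  orig:{A,B}
  [2..2]={S,T0}  "b"  orig:{S}
  [0..1]={S}  "ba"
  [1..2]={X2}  "ab"  orig:{}
  [0..2]={A,S}  "bab"

Original NTs in T[0,2] deriving "bab": ["A", "S"]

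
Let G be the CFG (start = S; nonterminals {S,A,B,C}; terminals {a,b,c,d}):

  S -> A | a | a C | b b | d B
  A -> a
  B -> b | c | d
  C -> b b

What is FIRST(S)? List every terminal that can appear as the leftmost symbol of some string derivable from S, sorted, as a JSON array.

FIRST iteration:
round 1:
  A via A→a: +{a}
  B via B→b: +{b}
  B via B→c: +{c}
  B via B→d: +{d}
  C via C→b b: +{b}
  S via S→A: +{a}
  S via S→b b: +{b}
  S via S→d B: +{d}
  FIRST[S]={a,b,d}  FIRST[A]={a}  FIRST[B]={b,c,d}  FIRST[C]={b}
round 2: — fixpoint
  FIRST[S]={a,b,d}  FIRST[A]={a}  FIRST[B]={b,c,d}  FIRST[C]={b}

FIRST(S) = ["a", "b", "d"]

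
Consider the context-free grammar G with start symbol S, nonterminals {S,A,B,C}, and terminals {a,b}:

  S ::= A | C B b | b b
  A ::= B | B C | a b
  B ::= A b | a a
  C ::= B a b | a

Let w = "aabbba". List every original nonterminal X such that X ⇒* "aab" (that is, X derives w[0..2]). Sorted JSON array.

CNF form of G:
  S -> A T0 | B C | C X3 | T0 T0 | T1 T0 | T1 T1
  A -> A T0 | B C | T1 T0 | T1 T1
  B -> A T0 | T1 T1
  C -> B X2 | a
  T0 -> b
  T1 -> a
  X2 -> T1 T0
  X3 -> B T0

CYK fill (cells [i..j] with 0 ≤ i ≤ j ≤ 2 only):
  T[0,0] 'a' = {C,T1}  orig:{C}
  T[1,1] 'a' = {C,T1}  orig:{C}
  T[2,2] 'b' = {T0}  orig:{}
  T[0,1] 'aa' = {A,B,S}
  T[1,2] 'ab' = {A,S,X2}  orig:{A,S}
  T[0,2] 'aab' = {A,B,S,X3}  orig:{A,B,S}

Original NTs in T[0,2] deriving "aab": ["A", "B", "S"]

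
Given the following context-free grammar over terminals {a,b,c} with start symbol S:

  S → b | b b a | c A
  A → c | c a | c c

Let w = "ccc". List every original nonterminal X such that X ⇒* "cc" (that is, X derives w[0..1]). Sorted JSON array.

CNF form of G:
  S -> T0 A | T2 X3 | b
  A -> T0 T0 | T0 T1 | c
  T0 -> c
  T1 -> a
  T2 -> b
  X3 -> T2 T1

CYK fill (cells [i..j] with 0 ≤ i ≤ j ≤ 1 only):
  [0..0]={A,T0}  "c"  orig:{A}
  [1..1]={A,T0}  "c"  orig:{A}
  [0..1]={A,S}  "cc"

Original NTs in T[0,1] deriving "cc": ["A", "S"]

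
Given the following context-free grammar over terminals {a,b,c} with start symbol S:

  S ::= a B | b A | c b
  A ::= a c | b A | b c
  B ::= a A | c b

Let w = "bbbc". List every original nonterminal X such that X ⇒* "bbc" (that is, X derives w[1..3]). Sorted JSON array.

CNF form of G:
  S -> T0 B | T1 T2 | T2 A
  A -> T0 T1 | T2 A | T2 T1
  B -> T0 A | T1 T2
  T0 -> a
  T1 -> c
  T2 -> b

CYK table (by increasing span), restricted to cells inside w[1..3]:
  [1..1]={T2}  "b"  orig:{}
  [2..2]={T2}  "b"  orig:{}
  [3..3]={T1}  "c"  orig:{}
  [1..2]=∅  "bb"
  [2..3]={A}  "bc"
  [1..3]={A,S}  "bbc"

Original NTs in T[1,3] deriving "bbc": ["A", "S"]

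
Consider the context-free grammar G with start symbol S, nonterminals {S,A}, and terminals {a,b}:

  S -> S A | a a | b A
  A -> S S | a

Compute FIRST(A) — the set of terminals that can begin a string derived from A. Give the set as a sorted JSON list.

FIRST iteration:
iter 1:
  A via A→a: +{a}
  S via S→a a: +{a}
  S via S→b A: +{b}
  FIRST(S)={a,b}  FIRST(A)={a}
iter 2:
  A via A→S S: +{b}
  FIRST(S)={a,b}  FIRST(A)={a,b}
iter 3: (stable)
  FIRST(S)={a,b}  FIRST(A)={a,b}

FIRST(A) = ["a", "b"]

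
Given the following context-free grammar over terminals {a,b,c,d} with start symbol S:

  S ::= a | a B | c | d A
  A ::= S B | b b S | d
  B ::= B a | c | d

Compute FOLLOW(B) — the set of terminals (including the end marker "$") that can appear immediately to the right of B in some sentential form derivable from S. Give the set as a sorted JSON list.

FIRST iteration:
round 1:
  A via A→b b S: +{b}
  A via A→d: +{d}
  B via B→c: +{c}
  B via B→d: +{d}
  S via S→a: +{a}
  S via S→c: +{c}
  S via S→d A: +{d}
  S: {a,c,d}  A: {b,d}  B: {c,d}
round 2:
  A via A→S B: +{a,c}
  S: {a,c,d}  A: {a,b,c,d}  B: {c,d}
round 3: done
  S: {a,c,d}  A: {a,b,c,d}  B: {c,d}

FOLLOW sets:
initialize: $ ∈ FOLLOW(S)
pass 1:
  A→S B: FOLLOW(S) ⊇ FIRST(B) = {c,d}; new: +{c,d}
  B→B a: FOLLOW(B) ⊇ FIRST(a) = {a}; new: +{a}
  S→a B: FOLLOW(B) ⊇ FOLLOW(S) ⊇ {$,c,d}; new: +{$,c,d}
  S→d A: FOLLOW(A) ⊇ FOLLOW(S) ⊇ {$,c,d}; new: +{$,c,d}
  S: {$,c,d}  A: {$,c,d}  B: {$,a,c,d}
pass 2: — fixpoint
  S: {$,c,d}  A: {$,c,d}  B: {$,a,c,d}

FOLLOW(B) = ["$", "a", "c", "d"]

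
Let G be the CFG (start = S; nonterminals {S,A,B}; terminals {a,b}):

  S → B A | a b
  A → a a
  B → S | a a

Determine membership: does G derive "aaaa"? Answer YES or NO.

Convert to CNF:
  S -> B A | T0 T1
  A -> T0 T0
  B -> B A | T0 T0 | T0 T1
  T0 -> a
  T1 -> b

Fill CYK table bottom-up:
  T[0,0] 'a' = {T0}  orig:{}
  T[1,1] 'a' = {T0}  orig:{}
  T[2,2] 'a' = {T0}  orig:{}
  T[3,3] 'a' = {T0}  orig:{}
  T[0,1] 'aa' = {A,B}
  T[1,2] 'aa' = {A,B}
  T[2,3] 'aa' = {A,B}
  T[0,2] 'aaa' = ∅
  T[1,3] 'aaa' = ∅
  T[0,3] 'aaaa' = {B,S}

S ∈ T[0,3] ⇒ YES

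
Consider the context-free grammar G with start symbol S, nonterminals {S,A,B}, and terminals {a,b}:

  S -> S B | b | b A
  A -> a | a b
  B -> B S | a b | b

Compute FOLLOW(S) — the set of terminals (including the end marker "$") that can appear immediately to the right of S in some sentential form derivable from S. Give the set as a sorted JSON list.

FIRST iteration:
pass 1:
  A via A→a: +{a}
  B via B→a b: +{a}
  B via B→b: +{b}
  S via S→b: +{b}
  FIRST[S]={b}  FIRST[A]={a}  FIRST[B]={a,b}
pass 2: (stable)
  FIRST[S]={b}  FIRST[A]={a}  FIRST[B]={a,b}

FOLLOW sets:
FOLLOW(S) := {$}
round 1:
  B→B S: FOLLOW(B) ⊇ FIRST(S) = {b}; new: +{b}
  B→B S: FOLLOW(S) ⊇ FOLLOW(B) ⊇ {b}; new: +{b}
  S→S B: FOLLOW(S) ⊇ FIRST(B) = {a,b}; new: +{a}
  S→S B: FOLLOW(B) ⊇ FOLLOW(S) ⊇ {$,a,b}; new: +{$,a}
  S→b A: FOLLOW(A) ⊇ FOLLOW(S) ⊇ {$,a,b}; new: +{$,a,b}
  FOLLOW(S)={$,a,b}  FOLLOW(A)={$,a,b}  FOLLOW(B)={$,a,b}
round 2: (no change)
  FOLLOW(S)={$,a,b}  FOLLOW(A)={$,a,b}  FOLLOW(B)={$,a,b}

FOLLOW(S) = ["$", "a", "b"]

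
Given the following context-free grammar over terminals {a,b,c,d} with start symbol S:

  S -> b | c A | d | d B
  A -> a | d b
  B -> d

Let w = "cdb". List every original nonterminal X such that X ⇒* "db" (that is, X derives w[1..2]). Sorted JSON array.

CNF form of G:
  S -> T0 B | T2 A | b | d
  A -> T0 T1 | a
  B -> d
  T0 -> d
  T1 -> b
  T2 -> c

Fill CYK table bottom-up (cells [i..j] with 1 ≤ i ≤ j ≤ 2 only):
  T[1,1] 'd' = {B,S,T0}  orig:{B,S}
  T[2,2] 'b' = {S,T1}  orig:{S}
  T[1,2] 'db' = {A}

Original NTs in T[1,2] deriving "db": ["A"]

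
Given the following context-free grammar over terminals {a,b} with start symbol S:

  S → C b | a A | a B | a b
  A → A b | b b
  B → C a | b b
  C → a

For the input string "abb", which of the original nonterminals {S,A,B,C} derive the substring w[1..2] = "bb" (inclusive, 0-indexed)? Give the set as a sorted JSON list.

Convert to CNF:
  S -> C T0 | T1 A | T1 B | T1 T0
  A -> A T0 | T0 T0
  B -> C T1 | T0 T0
  C -> a
  T0 -> b
  T1 -> a

Fill CYK table bottom-up — only the sub-triangle for w[1..2]:
  T[1,1] 'b' = {T0}  orig:{}
  T[2,2] 'b' = {T0}  orig:{}
  T[1,2] 'bb' = {A,B}

Original NTs in T[1,2] deriving "bb": ["A", "B"]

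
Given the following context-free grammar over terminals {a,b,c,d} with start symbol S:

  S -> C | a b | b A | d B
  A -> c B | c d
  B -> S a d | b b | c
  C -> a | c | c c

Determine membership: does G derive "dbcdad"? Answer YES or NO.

Convert to CNF:
  S -> T0 T0 | T1 B | T2 T3 | T3 A | a | c
  A -> T0 B | T0 T1
  B -> S X4 | T3 T3 | c
  C -> T0 T0 | a | c
  T0 -> c
  T1 -> d
  T2 -> a
  T3 -> b
  X4 -> T2 T1

Fill CYK table bottom-up:
  T[0,0] 'd' = {T1}  orig:{}
  T[1,1] 'b' = {T3}  orig:{}
  T[2,2] 'c' = {B,C,S,T0}  orig:{B,C,S}
  T[3,3] 'd' = {T1}  orig:{}
  T[4,4] 'a' = {C,S,T2}  orig:{C,S}
  T[5,5] 'd' = {T1}  orig:{}
  T[0,1] 'db' = ∅
  T[1,2] 'bc' = ∅
  T[2,3] 'cd' = {A}
  T[3,4] 'da' = ∅
  T[4,5] 'ad' = {X4}  orig:{}
  T[0,2] 'dbc' = ∅
  T[1,3] 'bcd' = {S}
  T[2,4] 'cda' = ∅
  T[3,5] 'dad' = ∅
  T[0,3] 'dbcd' = ∅
  T[1,4] 'bcda' = ∅
  T[2,5] 'cdad' = ∅
  T[0,4] 'dbcda' = ∅
  T[1,5] 'bcdad' = {B}
  T[0,5] 'dbcdad' = {S}

S ∈ T[0,5] ⇒ YES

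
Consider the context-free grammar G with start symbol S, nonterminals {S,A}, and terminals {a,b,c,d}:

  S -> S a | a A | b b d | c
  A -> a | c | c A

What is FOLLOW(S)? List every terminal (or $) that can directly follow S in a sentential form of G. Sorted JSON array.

FIRST iteration:
round 1:
  A via A→a: +{a}
  A via A→c: +{c}
  S via S→a A: +{a}
  S via S→b b d: +{b}
  S via S→c: +{c}
  S: {a,b,c}  A: {a,c}
round 2: done
  S: {a,b,c}  A: {a,c}

Compute FOLLOW by fixpoint:
seed FOLLOW(S) with $
round 1:
  S→S a: FOLLOW(S) ⊇ FIRST(a) = {a}; new: +{a}
  S→a A: FOLLOW(A) ⊇ FOLLOW(S) ⊇ {$,a}; new: +{$,a}
  FOLLOW[S]={$,a}  FOLLOW[A]={$,a}
round 2: done
  FOLLOW[S]={$,a}  FOLLOW[A]={$,a}

FOLLOW(S) = ["$", "a"]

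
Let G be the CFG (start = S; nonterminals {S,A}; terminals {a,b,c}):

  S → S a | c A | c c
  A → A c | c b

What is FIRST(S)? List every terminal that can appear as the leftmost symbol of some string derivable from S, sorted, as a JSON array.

Compute FIRST by fixpoint:
pass 1:
  A via A→c b: +{c}
  S via S→c A: +{c}
  S: {c}  A: {c}
pass 2: (stable)
  S: {c}  A: {c}

FIRST(S) = ["c"]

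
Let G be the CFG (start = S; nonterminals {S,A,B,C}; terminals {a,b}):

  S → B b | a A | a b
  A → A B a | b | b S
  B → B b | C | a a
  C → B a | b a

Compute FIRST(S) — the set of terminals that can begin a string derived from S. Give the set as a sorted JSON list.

Compute FIRST by fixpoint:
iter 1:
  A via A→b: +{b}
  B via B→a a: +{a}
  C via C→B a: +{a}
  C via C→b a: +{b}
  S via S→B b: +{a}
  FIRST(S)={a}  FIRST(A)={b}  FIRST(B)={a}  FIRST(C)={a,b}
iter 2:
  B via B→C: +{b}
  S via S→B b: +{b}
  FIRST(S)={a,b}  FIRST(A)={b}  FIRST(B)={a,b}  FIRST(C)={a,b}
iter 3: (stable)
  FIRST(S)={a,b}  FIRST(A)={b}  FIRST(B)={a,b}  FIRST(C)={a,b}

FIRST(S) = ["a", "b"]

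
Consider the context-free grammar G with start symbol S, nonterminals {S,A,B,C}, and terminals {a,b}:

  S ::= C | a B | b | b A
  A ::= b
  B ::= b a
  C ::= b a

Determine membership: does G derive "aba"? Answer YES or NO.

CNF form of G:
  S -> T0 A | T0 T1 | T1 B | b
  A -> b
  B -> T0 T1
  C -> T0 T1
  T0 -> b
  T1 -> a

Fill CYK table bottom-up:
  T[0,0] 'a' = {T1}  orig:{}
  T[1,1] 'b' = {A,S,T0}  orig:{A,S}
  T[2,2] 'a' = {T1}  orig:{}
  T[0,1] 'ab' = ∅
  T[1,2] 'ba' = {B,C,S}
  T[0,2] 'aba' = {S}

S ∈ T[0,2] ⇒ YES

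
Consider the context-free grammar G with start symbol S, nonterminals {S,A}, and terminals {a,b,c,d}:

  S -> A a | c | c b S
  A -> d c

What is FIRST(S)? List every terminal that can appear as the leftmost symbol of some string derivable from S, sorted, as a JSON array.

FIRST sets, iterate to fixpoint:
iter 1:
  A via A→d c: +{d}
  S via S→A a: +{d}
  S via S→c: +{c}
  S: {c,d}  A: {d}
iter 2: done
  S: {c,d}  A: {d}

FIRST(S) = ["c", "d"]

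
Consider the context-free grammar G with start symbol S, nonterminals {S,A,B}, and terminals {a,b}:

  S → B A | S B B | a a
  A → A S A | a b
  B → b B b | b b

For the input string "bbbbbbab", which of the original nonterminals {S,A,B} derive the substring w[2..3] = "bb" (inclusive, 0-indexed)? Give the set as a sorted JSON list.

CNF form of G:
  S -> B A | S X4 | T0 T0
  A -> A X2 | T0 T1
  B -> T1 T1 | T1 X3
  T0 -> a
  T1 -> b
  X2 -> S A
  X3 -> B T1
  X4 -> B B

CYK table (by increasing span), restricted to cells inside w[2..3]:
  [2..2]={T1}  "b"  orig:{}
  [3..3]={T1}  "b"  orig:{}
  [2..3]={B}  "bb"

Original NTs in T[2,3] deriving "bb": ["B"]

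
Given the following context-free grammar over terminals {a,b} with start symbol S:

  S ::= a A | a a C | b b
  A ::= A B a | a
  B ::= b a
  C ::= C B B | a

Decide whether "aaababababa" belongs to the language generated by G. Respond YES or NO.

Convert to CNF:
  S -> T0 A | T0 X4 | T1 T1
  A -> A X2 | a
  B -> T1 T0
  C -> C X3 | a
  T0 -> a
  T1 -> b
  X2 -> B T0
  X3 -> B B
  X4 -> T0 C

Fill CYK table bottom-up:
  [0..0]={A,C,T0}  "a"  orig:{A,C}
  [1..1]={A,C,T0}  "a"  orig:{A,C}
  [2..2]={A,C,T0}  "a"  orig:{A,C}
  [3..3]={T1}  "b"  orig:{}
  [4..4]={A,C,T0}  "a"  orig:{A,C}
  [5..5]={T1}  "b"  orig:{}
  [6..6]={A,C,T0}  "a"  orig:{A,C}
  [7..7]={T1}  "b"  orig:{}
  [8..8]={A,C,T0}  "a"  orig:{A,C}
  [9..9]={T1}  "b"  orig:{}
  [10..10]={A,C,T0}  "a"  orig:{A,C}
  [0..1]={S,X4}  "aa"  orig:{S}
  [1..2]={S,X4}  "aa"  orig:{S}
  [2..3]=∅  "ab"
  [3..4]={B}  "ba"
  [4..5]=∅  "ab"
  [5..6]={B}  "ba"
  [6..7]=∅  "ab"
  [7..8]={B}  "ba"
  [8..9]=∅  "ab"
  [9..10]={B}  "ba"
  [0..2]={S}  "aaa"
  [1..3]=∅  "aab"
  [2..4]=∅  "aba"
  [3..5]=∅  "bab"
  [4..6]=∅  "aba"
  [5..7]=∅  "bab"
  [6..8]=∅  "aba"
  [7..9]=∅  "bab"
  [8..10]=∅  "aba"
  [0..3]=∅  "aaab"
  [1..4]=∅  "aaba"
  [2..5]=∅  "abab"
  [3..6]={X3}  "baba"  orig:{}
  [4..7]=∅  "abab"
  [5..8]={X3}  "baba"  orig:{}
  [6..9]=∅  "abab"
  [7..10]={X3}  "baba"  orig:{}
  [0..4]=∅  "aaaba"
  [1..5]=∅  "aabab"
  [2..6]={C}  "ababa"
  [3..7]=∅  "babab"
  [4..8]={C}  "ababa"
  [5..9]=∅  "babab"
  [6..10]={C}  "ababa"
  [0..5]=∅  "aaabab"
  [1..6]={X4}  "aababa"  orig:{}
  [2..7]=∅  "ababab"
  [3..8]=∅  "bababa"
  [4..9]=∅  "ababab"
  [5..10]=∅  "bababa"
  [0..6]={S}  "aaababa"
  [1..7]=∅  "aababab"
  [2..8]=∅  "abababa"
  [3..9]=∅  "bababab"
  [4..10]=∅  "abababa"
  [0..7]=∅  "aaababab"
  [1..8]=∅  "aabababa"
  [2..9]=∅  "abababab"
  [3..10]=∅  "babababa"
  [0..8]=∅  "aaabababa"
  [1..9]=∅  "aabababab"
  [2..10]={C}  "ababababa"
  [0..9]=∅  "aaabababab"
  [1..10]={X4}  "aababababa"  orig:{}
  [0..10]={S}  "aaababababa"

S ∈ T[0,10] ⇒ YES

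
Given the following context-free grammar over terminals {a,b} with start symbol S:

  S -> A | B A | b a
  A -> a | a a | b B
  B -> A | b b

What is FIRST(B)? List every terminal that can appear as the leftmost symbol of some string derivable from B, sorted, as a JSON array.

Compute FIRST by fixpoint:
iter 1:
  A via A→a: +{a}
  A via A→b B: +{b}
  B via B→A: +{a,b}
  S via S→A: +{a,b}
  FIRST[S]={a,b}  FIRST[A]={a,b}  FIRST[B]={a,b}
iter 2: (no change)
  FIRST[S]={a,b}  FIRST[A]={a,b}  FIRST[B]={a,b}

FIRST(B) = ["a", "b"]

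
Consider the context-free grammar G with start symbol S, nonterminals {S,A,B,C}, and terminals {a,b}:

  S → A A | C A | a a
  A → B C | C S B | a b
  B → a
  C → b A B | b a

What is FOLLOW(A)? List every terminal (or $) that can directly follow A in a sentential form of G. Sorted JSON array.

FIRST iteration:
round 1:
  A via A→a b: +{a}
  B via B→a: +{a}
  C via C→b A B: +{b}
  S via S→A A: +{a}
  S via S→C A: +{b}
  S: {a,b}  A: {a}  B: {a}  C: {b}
round 2:
  A via A→C S B: +{b}
  S: {a,b}  A: {a,b}  B: {a}  C: {b}
round 3: (no change)
  S: {a,b}  A: {a,b}  B: {a}  C: {b}

Compute FOLLOW by fixpoint:
seed FOLLOW(S) with $
pass 1:
  A→B C: FOLLOW(B) ⊇ FIRST(C) = {b}; new: +{b}
  A→C S B: FOLLOW(C) ⊇ FIRST(S) = {a,b}; new: +{a,b}
  A→C S B: FOLLOW(S) ⊇ FIRST(B) = {a}; new: +{a}
  C→b A B: FOLLOW(A) ⊇ FIRST(B) = {a}; new: +{a}
  C→b A B: FOLLOW(B) ⊇ FOLLOW(C) ⊇ {a,b}; new: +{a}
  S→A A: FOLLOW(A) ⊇ FIRST(A) = {a,b}; new: +{b}
  S→A A: FOLLOW(A) ⊇ FOLLOW(S) ⊇ {$,a}; new: +{$}
  FOLLOW[S]={$,a}  FOLLOW[A]={$,a,b}  FOLLOW[B]={a,b}  FOLLOW[C]={a,b}
pass 2:
  A→B C: FOLLOW(C) ⊇ FOLLOW(A) ⊇ {$,a,b}; new: +{$}
  A→C S B: FOLLOW(B) ⊇ FOLLOW(A) ⊇ {$,a,b}; new: +{$}
  FOLLOW[S]={$,a}  FOLLOW[A]={$,a,b}  FOLLOW[B]={$,a,b}  FOLLOW[C]={$,a,b}
pass 3: (stable)
  FOLLOW[S]={$,a}  FOLLOW[A]={$,a,b}  FOLLOW[B]={$,a,b}  FOLLOW[C]={$,a,b}

FOLLOW(A) = ["$", "a", "b"]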